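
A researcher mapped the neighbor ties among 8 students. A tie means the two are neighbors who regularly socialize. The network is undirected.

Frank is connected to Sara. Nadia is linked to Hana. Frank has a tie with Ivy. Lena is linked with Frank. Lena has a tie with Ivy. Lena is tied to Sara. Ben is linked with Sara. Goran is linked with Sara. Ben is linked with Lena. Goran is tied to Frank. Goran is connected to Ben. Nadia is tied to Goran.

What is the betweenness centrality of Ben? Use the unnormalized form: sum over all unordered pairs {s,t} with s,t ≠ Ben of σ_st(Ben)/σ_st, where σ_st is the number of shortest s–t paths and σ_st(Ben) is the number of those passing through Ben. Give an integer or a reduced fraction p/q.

1

Pairs whose geodesics pass through Ben — Nadia–Lena: 1/3; Hana–Lena: 1/3; Lena–Goran: 1/3.
All other pairs contribute 0.
Summing the contributions gives betweenness(Ben) = 1.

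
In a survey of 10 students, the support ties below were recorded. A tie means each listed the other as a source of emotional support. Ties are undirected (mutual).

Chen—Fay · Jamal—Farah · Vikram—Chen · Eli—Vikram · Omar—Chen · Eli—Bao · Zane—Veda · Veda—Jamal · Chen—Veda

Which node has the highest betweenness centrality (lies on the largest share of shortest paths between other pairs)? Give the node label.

Chen

Unnormalized betweenness of each node: Bao:0, Chen:27, Eli:8, Farah:0, Fay:0, Jamal:8, Omar:0, Veda:20, Vikram:14, Zane:0.
Chen has the largest value, 27, making it the main broker — the node through which the most shortest paths run.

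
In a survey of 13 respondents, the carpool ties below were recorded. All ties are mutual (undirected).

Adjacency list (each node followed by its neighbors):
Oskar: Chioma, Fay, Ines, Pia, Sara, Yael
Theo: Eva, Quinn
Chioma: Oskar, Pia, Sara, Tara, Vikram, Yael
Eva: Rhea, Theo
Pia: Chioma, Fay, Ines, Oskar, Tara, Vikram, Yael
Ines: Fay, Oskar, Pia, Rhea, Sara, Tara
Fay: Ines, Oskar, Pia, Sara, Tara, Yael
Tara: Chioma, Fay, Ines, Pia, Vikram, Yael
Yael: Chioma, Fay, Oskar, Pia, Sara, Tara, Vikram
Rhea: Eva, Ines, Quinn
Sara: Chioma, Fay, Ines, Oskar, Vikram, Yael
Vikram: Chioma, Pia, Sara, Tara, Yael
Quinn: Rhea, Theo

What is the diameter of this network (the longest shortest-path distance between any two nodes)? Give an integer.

Eccentricity of each node (its greatest distance to any other): Chioma:5, Eva:4, Fay:4, Ines:3, Oskar:4, Pia:4, Quinn:4, Rhea:3, Sara:4, Tara:4, Theo:5, Vikram:5, Yael:5.
The maximum eccentricity is 5, realized for instance by the pair Theo–Yael via Theo – Eva – Rhea – Ines – Sara – Yael. So the diameter is 5.

5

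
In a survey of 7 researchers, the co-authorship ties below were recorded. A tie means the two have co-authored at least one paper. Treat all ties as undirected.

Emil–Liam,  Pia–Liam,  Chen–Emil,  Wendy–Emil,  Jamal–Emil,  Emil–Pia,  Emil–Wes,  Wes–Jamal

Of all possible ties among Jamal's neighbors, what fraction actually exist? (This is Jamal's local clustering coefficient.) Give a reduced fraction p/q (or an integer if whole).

Jamal's neighbors: Emil and Wes (k = 2).
Possible neighbor pairs: C(2,2) = 1. Edges among them: Emil–Wes → e = 1.
Clustering(Jamal) = 1/1.

1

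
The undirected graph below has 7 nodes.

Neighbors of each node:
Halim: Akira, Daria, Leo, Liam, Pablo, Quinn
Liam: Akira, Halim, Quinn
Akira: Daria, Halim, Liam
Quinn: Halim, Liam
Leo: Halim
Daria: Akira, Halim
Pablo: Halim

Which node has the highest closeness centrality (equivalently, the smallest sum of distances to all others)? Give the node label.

Halim

Farness (sum of distances to all others) for each node — Akira:9, Daria:10, Halim:6, Leo:11, Liam:9, Pablo:11, Quinn:10.
The smallest farness is 6, for Halim, so Halim has the highest closeness.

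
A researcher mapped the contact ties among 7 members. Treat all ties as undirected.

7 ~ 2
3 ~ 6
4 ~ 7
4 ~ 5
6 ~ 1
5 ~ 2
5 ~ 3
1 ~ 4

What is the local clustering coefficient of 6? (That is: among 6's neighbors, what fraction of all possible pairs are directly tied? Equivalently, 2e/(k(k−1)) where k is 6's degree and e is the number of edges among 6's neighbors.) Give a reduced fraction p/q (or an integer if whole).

0

6's neighbors: 1 and 3 (k = 2).
Possible neighbor pairs: C(2,2) = 1. Edges among them: none → e = 0.
Clustering(6) = 0/1.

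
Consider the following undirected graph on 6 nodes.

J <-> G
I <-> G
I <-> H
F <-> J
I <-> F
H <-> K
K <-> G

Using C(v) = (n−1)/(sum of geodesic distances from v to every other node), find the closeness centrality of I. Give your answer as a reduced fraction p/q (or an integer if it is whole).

5/7

Distances from I: F:1, G:1, H:1, J:2, K:2. Sum = 7.
n = 6, so closeness = 5/7.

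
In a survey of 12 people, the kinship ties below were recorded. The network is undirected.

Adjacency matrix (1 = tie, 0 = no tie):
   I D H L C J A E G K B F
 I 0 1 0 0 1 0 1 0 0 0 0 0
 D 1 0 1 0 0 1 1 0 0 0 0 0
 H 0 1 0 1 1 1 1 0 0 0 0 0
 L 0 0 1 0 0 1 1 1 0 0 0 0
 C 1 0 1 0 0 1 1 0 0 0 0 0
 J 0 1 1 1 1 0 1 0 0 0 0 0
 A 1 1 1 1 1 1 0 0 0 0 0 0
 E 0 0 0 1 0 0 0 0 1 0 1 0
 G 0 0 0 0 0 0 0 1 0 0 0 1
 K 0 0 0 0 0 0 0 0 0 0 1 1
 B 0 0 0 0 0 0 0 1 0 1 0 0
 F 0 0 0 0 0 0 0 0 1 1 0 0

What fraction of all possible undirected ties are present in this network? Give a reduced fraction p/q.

There are 21 edges and 12 nodes, so the maximum possible is C(12,2) = 66.
Density = 21/66 = 7/22.

7/22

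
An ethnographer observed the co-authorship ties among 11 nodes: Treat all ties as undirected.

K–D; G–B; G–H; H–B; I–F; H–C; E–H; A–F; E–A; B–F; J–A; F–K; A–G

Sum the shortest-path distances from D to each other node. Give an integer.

33

Distances from D: A:3, B:3, C:5, E:4, F:2, G:4, H:4, I:3, J:4, K:1.
Sum = 3 + 3 + 5 + 4 + 2 + 4 + 4 + 3 + 4 + 1 = 33.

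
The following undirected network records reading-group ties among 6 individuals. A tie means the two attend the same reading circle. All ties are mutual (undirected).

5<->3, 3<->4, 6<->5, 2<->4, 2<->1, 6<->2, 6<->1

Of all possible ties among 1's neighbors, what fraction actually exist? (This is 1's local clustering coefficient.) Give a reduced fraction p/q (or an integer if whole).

1's neighbors: 2 and 6 (k = 2).
Possible neighbor pairs: C(2,2) = 1. Edges among them: 2–6 → e = 1.
Clustering(1) = 1/1.

1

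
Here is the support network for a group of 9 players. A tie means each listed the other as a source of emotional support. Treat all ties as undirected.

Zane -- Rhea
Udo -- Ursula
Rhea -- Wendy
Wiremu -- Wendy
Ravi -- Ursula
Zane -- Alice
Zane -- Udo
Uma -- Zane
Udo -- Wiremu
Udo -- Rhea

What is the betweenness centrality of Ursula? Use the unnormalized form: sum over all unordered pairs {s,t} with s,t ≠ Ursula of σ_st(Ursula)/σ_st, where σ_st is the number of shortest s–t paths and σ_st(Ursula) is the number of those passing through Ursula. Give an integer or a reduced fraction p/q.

Pairs whose geodesics pass through Ursula — Alice–Ravi: 1; Udo–Ravi: 1; Uma–Ravi: 1; Wendy–Ravi: 2/2; Ravi–Zane: 1; Ravi–Rhea: 1; Ravi–Wiremu: 1.
All other pairs contribute 0.
Summing the contributions gives betweenness(Ursula) = 7.

7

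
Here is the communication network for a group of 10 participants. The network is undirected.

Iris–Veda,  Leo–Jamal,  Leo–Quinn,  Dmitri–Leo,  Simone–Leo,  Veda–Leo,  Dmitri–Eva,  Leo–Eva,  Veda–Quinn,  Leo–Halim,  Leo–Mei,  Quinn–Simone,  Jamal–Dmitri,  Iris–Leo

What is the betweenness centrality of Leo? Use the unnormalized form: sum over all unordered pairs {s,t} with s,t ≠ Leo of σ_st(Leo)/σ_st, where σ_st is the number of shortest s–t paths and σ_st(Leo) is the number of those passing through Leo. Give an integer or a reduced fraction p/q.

Pairs whose geodesics pass through Leo — Quinn–Halim: 1; Quinn–Iris: 1/2; Quinn–Mei: 1; Quinn–Eva: 1; Quinn–Jamal: 1; Quinn–Dmitri: 1; Halim–Iris: 1; Halim–Simone: 1; Halim–Mei: 1; Halim–Veda: 1; Halim–Eva: 1; Halim–Jamal: 1; Halim–Dmitri: 1; Iris–Simone: 1 … (+17 more pairs).
All other pairs contribute 0.
Summing the contributions gives betweenness(Leo) = 59/2.

59/2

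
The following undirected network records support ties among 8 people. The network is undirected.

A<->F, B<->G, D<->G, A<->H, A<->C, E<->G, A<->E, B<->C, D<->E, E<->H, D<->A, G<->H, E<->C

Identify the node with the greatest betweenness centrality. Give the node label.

A

Unnormalized betweenness of each node: A:22/3, B:1/2, C:5/2, D:2/3, E:5/2, F:0, G:17/6, H:2/3.
A has the largest value, 22/3, making it the main broker — the node through which the most shortest paths run.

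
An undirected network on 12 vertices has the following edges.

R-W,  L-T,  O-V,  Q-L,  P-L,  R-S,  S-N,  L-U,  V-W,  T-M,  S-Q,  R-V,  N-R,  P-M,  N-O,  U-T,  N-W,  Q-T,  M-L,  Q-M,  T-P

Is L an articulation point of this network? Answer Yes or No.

No

Even without L, every remaining node can still reach every other (the residual graph is connected), so L is not a cut vertex.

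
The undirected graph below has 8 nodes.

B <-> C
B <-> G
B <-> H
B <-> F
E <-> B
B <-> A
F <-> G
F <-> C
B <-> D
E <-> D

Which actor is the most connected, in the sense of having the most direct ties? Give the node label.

Degrees — A:1, B:7, C:2, D:2, E:2, F:3, G:2, H:1.
The maximum is 7, attained only by B.

B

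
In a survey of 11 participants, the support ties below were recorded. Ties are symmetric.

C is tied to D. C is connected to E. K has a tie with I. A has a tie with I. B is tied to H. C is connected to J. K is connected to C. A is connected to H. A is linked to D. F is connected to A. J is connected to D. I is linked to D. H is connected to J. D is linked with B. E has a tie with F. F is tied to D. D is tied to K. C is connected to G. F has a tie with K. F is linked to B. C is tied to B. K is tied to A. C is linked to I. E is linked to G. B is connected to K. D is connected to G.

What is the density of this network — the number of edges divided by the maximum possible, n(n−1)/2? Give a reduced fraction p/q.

26/55

There are 26 edges and 11 nodes, so the maximum possible is C(11,2) = 55.
Density = 26/55.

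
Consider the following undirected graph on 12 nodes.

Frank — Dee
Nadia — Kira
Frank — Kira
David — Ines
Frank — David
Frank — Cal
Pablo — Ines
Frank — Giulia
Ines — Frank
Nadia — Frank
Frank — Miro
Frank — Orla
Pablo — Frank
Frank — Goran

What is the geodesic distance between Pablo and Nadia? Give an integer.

2

One shortest route is Pablo – Frank – Nadia, which uses 2 edges, and Pablo and Nadia are not directly tied, so nothing shorter exists. So d(Pablo,Nadia) = 2.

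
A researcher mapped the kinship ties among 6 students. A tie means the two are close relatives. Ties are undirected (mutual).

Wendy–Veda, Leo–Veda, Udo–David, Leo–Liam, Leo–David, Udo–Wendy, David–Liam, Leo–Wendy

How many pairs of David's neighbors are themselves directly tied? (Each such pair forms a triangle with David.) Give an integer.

David's neighbors: Leo, Liam, and Udo.
Neighbor pairs that are themselves tied: David–Leo–Liam. Each forms one triangle with David, for 1 in total.

1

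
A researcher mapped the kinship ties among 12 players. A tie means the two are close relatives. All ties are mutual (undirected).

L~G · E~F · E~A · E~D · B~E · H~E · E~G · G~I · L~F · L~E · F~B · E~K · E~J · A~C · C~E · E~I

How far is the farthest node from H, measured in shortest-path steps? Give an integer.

2

Distances from H: A:2, B:2, C:2, D:2, E:1, F:2, G:2, I:2, J:2, K:2, L:2.
The largest is 2 (to A, J, L, G, B, D, I, K, C, and F), so the eccentricity of H is 2.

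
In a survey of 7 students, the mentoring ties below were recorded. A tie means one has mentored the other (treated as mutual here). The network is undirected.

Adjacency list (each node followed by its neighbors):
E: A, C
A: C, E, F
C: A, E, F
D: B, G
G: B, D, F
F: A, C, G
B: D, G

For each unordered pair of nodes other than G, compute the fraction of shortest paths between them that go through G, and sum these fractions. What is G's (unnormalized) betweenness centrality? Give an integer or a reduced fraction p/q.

8

Pairs whose geodesics pass through G — B–A: 1; B–F: 1; B–E: 2/2; B–C: 1; A–D: 1; F–D: 1; E–D: 2/2; D–C: 1.
All other pairs contribute 0.
Summing the contributions gives betweenness(G) = 8.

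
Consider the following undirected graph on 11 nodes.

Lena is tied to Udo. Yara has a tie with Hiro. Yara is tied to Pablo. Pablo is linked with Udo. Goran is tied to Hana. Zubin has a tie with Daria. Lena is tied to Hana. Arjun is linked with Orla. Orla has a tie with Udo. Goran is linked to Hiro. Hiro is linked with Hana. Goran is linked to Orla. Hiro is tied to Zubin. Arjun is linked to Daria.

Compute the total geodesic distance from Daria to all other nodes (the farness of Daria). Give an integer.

Distances from Daria: Arjun:1, Goran:3, Hana:3, Hiro:2, Lena:4, Orla:2, Pablo:4, Udo:3, Yara:3, Zubin:1.
Sum = 1 + 3 + 3 + 2 + 4 + 2 + 4 + 3 + 3 + 1 = 26.

26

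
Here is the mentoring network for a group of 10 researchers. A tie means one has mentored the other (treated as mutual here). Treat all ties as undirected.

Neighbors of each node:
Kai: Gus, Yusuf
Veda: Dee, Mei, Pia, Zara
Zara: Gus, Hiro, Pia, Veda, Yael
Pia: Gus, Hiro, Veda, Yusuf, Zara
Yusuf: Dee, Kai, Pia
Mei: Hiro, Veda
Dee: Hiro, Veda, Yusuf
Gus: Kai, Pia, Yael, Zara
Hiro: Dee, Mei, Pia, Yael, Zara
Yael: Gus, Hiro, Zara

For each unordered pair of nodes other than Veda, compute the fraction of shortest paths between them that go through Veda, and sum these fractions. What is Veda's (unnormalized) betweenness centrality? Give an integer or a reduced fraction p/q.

2497/630

Pairs whose geodesics pass through Veda — Zara–Dee: 1/2; Zara–Mei: 1/2; Dee–Pia: 1/3; Dee–Gus: 2/7; Dee–Mei: 1/2; Pia–Mei: 1/2; Yusuf–Mei: 2/4; Gus–Mei: 2/5; Kai–Mei: 4/9.
All other pairs contribute 0.
Summing the contributions gives betweenness(Veda) = 2497/630.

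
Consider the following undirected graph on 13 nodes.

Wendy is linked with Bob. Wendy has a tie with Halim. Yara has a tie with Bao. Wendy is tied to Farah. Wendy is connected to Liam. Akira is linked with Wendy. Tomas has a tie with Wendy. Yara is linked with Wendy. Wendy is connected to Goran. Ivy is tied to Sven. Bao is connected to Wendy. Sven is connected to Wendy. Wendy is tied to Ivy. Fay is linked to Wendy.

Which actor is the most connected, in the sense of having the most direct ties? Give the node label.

Degrees — Akira:1, Bao:2, Bob:1, Farah:1, Fay:1, Goran:1, Halim:1, Ivy:2, Liam:1, Sven:2, Tomas:1, Wendy:12, Yara:2.
The maximum is 12, attained only by Wendy.

Wendy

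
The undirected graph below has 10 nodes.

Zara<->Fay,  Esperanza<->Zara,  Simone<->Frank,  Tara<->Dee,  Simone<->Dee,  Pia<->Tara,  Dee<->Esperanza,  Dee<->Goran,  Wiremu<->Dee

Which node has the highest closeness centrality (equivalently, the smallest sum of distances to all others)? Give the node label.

Farness (sum of distances to all others) for each node — Dee:14, Esperanza:18, Fay:32, Frank:28, Goran:22, Pia:28, Simone:20, Tara:20, Wiremu:22, Zara:24.
The smallest farness is 14, for Dee, so Dee has the highest closeness.

Dee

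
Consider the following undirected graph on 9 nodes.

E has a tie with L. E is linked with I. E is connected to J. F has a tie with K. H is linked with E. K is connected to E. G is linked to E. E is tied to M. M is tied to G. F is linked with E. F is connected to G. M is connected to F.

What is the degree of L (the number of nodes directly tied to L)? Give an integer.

L is directly tied to E. That is 1 neighbor, so the degree of L is 1.

1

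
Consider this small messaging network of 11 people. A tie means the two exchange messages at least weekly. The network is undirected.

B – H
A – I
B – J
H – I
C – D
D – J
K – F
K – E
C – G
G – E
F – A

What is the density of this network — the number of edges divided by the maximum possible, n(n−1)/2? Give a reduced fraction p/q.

There are 11 edges and 11 nodes, so the maximum possible is C(11,2) = 55.
Density = 11/55 = 1/5.

1/5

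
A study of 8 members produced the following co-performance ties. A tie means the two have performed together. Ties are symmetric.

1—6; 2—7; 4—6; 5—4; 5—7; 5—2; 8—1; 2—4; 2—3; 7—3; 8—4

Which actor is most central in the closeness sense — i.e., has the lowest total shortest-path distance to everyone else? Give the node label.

4

Farness (sum of distances to all others) for each node — 1:18, 2:11, 3:16, 4:10, 5:12, 6:14, 7:15, 8:14.
The smallest farness is 10, for 4, so 4 has the highest closeness.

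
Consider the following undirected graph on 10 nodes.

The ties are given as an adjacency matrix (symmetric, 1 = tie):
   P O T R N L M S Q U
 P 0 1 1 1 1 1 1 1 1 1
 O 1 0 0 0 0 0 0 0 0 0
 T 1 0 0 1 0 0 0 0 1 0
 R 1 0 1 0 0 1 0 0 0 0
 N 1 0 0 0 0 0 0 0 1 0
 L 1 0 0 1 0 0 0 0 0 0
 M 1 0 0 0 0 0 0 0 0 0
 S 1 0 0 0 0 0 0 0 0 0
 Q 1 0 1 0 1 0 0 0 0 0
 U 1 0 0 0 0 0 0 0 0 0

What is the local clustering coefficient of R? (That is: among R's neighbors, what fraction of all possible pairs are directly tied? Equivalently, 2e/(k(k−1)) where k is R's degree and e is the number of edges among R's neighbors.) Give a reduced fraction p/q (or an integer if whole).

2/3

R's neighbors: L, P, and T (k = 3).
Possible neighbor pairs: C(3,2) = 3. Edges among them: L–P, P–T → e = 2.
Clustering(R) = 2/3.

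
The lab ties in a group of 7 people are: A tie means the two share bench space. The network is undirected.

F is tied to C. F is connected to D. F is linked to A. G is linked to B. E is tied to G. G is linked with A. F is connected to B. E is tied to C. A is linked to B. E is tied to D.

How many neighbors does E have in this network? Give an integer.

E is directly tied to C, D, and G. That is 3 neighbors, so the degree of E is 3.

3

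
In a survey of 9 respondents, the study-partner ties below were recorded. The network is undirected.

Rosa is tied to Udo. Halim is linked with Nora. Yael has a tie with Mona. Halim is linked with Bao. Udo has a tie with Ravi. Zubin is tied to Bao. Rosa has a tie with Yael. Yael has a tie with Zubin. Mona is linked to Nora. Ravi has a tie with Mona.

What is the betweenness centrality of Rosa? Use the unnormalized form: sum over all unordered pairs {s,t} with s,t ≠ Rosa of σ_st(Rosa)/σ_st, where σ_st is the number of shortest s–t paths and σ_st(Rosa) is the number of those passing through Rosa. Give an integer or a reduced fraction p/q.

Pairs whose geodesics pass through Rosa — Zubin–Udo: 1; Yael–Udo: 1; Udo–Bao: 1.
All other pairs contribute 0.
Summing the contributions gives betweenness(Rosa) = 3.

3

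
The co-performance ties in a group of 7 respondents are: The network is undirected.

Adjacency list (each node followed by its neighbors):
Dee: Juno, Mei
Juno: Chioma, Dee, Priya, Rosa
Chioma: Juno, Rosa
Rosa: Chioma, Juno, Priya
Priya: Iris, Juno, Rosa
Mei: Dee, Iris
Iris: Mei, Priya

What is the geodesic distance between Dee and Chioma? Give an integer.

One shortest route is Dee – Juno – Chioma, which uses 2 edges, and Dee and Chioma are not directly tied, so nothing shorter exists. So d(Dee,Chioma) = 2.

2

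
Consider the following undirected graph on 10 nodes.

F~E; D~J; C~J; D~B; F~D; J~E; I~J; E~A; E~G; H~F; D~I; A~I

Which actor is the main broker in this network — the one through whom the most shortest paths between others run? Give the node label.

E

Unnormalized betweenness of each node: A:1, B:0, C:0, D:12, E:13, F:10, G:0, H:0, I:3, J:11.
E has the largest value, 13, making it the main broker — the node through which the most shortest paths run.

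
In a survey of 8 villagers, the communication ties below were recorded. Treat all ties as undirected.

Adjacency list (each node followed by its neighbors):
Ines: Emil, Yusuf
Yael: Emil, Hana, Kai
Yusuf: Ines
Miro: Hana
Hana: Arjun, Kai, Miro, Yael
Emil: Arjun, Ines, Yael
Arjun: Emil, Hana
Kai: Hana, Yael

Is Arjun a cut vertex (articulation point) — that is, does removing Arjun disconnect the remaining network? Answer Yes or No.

Even without Arjun, every remaining node can still reach every other (the residual graph is connected), so Arjun is not a cut vertex.

No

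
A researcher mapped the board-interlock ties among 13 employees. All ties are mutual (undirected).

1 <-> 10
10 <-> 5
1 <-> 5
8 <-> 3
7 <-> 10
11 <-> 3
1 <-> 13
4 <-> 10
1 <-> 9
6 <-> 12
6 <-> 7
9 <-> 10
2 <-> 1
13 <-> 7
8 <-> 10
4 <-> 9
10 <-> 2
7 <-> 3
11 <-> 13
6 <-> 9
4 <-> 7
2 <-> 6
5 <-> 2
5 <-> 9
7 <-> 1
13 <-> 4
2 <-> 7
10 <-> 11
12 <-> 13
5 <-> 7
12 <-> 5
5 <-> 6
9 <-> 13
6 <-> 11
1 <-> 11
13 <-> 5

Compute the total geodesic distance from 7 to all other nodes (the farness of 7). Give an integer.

Distances from 7: 1:1, 2:1, 3:1, 4:1, 5:1, 6:1, 8:2, 9:2, 10:1, 11:2, 12:2, 13:1.
Sum = 1 + 1 + 1 + 1 + 1 + 1 + 2 + 2 + 1 + 2 + 2 + 1 = 16.

16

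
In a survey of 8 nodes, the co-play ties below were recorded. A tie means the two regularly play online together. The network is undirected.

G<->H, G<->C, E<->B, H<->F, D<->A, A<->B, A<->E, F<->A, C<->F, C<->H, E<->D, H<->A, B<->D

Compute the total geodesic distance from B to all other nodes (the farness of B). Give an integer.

13

Distances from B: A:1, C:3, D:1, E:1, F:2, G:3, H:2.
Sum = 1 + 3 + 1 + 1 + 2 + 3 + 2 = 13.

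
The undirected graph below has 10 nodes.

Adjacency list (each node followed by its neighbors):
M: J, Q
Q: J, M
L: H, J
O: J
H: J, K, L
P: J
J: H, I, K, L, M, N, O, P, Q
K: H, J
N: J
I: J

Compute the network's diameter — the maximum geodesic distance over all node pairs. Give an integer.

Eccentricity of each node (its greatest distance to any other): H:2, I:2, J:1, K:2, L:2, M:2, N:2, O:2, P:2, Q:2.
The maximum eccentricity is 2, realized for instance by the pair K–Q via K – J – Q. So the diameter is 2.

2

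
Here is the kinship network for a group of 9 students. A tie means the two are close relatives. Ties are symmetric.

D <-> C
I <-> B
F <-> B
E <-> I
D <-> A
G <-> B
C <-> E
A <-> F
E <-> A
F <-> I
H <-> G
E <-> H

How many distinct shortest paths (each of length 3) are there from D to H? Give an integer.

2

The shortest distance is 3. The length-3 paths are: D–C–E–H; D–A–E–H.
That gives 2 distinct shortest paths.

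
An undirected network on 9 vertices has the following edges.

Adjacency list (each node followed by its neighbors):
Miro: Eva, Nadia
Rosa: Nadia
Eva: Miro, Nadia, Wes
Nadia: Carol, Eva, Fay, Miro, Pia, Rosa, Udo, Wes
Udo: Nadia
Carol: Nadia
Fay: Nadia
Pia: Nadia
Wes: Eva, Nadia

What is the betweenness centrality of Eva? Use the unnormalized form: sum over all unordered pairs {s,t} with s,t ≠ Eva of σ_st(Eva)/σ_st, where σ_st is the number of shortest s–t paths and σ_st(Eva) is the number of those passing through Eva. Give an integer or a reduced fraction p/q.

Pairs whose geodesics pass through Eva — Miro–Wes: 1/2.
All other pairs contribute 0.
Summing the contributions gives betweenness(Eva) = 1/2.

1/2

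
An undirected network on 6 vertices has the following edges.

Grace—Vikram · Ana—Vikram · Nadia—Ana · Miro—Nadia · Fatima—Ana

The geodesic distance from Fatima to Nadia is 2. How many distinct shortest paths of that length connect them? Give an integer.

The shortest distance is 2, and the only length-2 path is Fatima–Ana–Nadia. So there is exactly 1 shortest path.

1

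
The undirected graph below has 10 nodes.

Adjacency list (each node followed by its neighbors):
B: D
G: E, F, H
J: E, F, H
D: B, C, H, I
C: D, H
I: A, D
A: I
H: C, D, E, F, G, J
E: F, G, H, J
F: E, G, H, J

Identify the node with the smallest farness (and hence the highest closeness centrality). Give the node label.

H

Farness (sum of distances to all others) for each node — A:28, B:22, C:17, D:14, E:18, F:18, G:19, H:13, I:20, J:19.
The smallest farness is 13, for H, so H has the highest closeness.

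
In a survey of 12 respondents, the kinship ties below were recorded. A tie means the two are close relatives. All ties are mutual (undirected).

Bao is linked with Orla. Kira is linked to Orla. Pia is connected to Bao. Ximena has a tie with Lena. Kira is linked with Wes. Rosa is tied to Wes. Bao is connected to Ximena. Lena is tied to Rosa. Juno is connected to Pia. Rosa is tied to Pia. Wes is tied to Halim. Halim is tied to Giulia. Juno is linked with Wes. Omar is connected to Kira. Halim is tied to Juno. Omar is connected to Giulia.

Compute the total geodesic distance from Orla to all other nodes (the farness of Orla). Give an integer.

25

Distances from Orla: Bao:1, Giulia:3, Halim:3, Juno:3, Kira:1, Lena:3, Omar:2, Pia:2, Rosa:3, Wes:2, Ximena:2.
Sum = 1 + 3 + 3 + 3 + 1 + 3 + 2 + 2 + 3 + 2 + 2 = 25.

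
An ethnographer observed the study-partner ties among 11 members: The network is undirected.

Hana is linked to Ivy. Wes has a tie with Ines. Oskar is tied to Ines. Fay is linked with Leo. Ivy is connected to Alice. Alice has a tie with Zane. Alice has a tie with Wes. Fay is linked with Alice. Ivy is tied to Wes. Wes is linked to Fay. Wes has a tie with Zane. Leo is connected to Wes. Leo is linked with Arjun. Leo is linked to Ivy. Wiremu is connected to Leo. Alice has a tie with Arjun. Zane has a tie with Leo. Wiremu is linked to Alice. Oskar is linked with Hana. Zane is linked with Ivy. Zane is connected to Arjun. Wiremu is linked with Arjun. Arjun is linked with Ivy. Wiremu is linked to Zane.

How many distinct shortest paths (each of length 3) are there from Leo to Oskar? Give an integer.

2

The shortest distance is 3. The length-3 paths are: Leo–Ivy–Hana–Oskar; Leo–Wes–Ines–Oskar.
That gives 2 distinct shortest paths.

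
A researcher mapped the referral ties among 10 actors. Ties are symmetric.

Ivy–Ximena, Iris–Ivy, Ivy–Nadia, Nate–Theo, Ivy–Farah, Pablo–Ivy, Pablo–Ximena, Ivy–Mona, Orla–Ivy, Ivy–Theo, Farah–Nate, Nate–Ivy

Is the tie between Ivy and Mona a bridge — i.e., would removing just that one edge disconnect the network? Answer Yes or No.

Yes

Without the Ivy–Mona edge there is no alternate route between Ivy and Mona, so the network disconnects. It is a bridge.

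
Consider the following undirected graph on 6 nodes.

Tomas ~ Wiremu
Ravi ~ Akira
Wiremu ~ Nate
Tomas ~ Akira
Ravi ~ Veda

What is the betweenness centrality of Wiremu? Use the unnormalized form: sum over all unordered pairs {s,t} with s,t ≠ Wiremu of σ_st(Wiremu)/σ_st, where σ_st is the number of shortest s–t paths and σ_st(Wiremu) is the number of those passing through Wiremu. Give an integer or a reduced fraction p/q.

Pairs whose geodesics pass through Wiremu — Ravi–Nate: 1; Nate–Akira: 1; Nate–Tomas: 1; Nate–Veda: 1.
All other pairs contribute 0.
Summing the contributions gives betweenness(Wiremu) = 4.

4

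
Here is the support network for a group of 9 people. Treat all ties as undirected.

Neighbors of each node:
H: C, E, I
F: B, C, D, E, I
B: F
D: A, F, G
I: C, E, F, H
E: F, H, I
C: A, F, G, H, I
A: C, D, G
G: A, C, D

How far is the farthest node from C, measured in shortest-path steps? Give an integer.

Distances from C: A:1, B:2, D:2, E:2, F:1, G:1, H:1, I:1.
The largest is 2 (to D, E, and B), so the eccentricity of C is 2.

2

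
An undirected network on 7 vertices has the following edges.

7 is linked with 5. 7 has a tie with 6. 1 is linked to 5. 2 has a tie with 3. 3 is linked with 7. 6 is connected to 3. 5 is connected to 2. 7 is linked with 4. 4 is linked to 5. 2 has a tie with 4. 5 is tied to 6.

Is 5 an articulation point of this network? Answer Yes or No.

Removing 5 leaves {2, 3, 4, 6, and 7} with no path to {1}, so the network splits into 2 components. 5 is a cut vertex.

Yes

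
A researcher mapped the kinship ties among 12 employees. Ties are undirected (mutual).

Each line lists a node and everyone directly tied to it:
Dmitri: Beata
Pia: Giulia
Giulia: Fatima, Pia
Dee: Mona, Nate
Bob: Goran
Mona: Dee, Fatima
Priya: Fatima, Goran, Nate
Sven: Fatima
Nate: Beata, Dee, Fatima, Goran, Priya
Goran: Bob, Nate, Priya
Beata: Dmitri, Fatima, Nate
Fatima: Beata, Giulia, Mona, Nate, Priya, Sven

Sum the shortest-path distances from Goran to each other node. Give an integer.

Distances from Goran: Beata:2, Bob:1, Dee:2, Dmitri:3, Fatima:2, Giulia:3, Mona:3, Nate:1, Pia:4, Priya:1, Sven:3.
Sum = 2 + 1 + 2 + 3 + 2 + 3 + 3 + 1 + 4 + 1 + 3 = 25.

25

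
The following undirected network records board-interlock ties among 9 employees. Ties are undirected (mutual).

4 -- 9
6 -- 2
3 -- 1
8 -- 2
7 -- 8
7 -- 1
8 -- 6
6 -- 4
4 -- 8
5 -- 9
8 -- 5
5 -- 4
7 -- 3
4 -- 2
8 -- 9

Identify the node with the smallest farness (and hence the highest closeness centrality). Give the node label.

8

Farness (sum of distances to all others) for each node — 1:19, 2:15, 3:19, 4:13, 5:15, 6:15, 7:13, 8:10, 9:15.
The smallest farness is 10, for 8, so 8 has the highest closeness.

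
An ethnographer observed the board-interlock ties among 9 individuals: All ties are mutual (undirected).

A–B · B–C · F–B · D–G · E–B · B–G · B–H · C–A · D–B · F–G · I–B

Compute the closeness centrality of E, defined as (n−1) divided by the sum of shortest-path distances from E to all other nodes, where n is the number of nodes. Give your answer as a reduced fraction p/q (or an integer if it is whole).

8/15

Distances from E: A:2, B:1, C:2, D:2, F:2, G:2, H:2, I:2. Sum = 15.
n = 9, so closeness = 8/15.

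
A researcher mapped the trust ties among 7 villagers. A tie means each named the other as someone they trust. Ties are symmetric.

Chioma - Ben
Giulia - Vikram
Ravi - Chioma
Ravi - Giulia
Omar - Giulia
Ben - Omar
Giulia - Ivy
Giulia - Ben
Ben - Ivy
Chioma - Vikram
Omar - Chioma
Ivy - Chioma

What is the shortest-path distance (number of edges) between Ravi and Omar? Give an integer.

One shortest route is Ravi – Giulia – Omar, which uses 2 edges, and Ravi and Omar are not directly tied, so nothing shorter exists. So d(Ravi,Omar) = 2.

2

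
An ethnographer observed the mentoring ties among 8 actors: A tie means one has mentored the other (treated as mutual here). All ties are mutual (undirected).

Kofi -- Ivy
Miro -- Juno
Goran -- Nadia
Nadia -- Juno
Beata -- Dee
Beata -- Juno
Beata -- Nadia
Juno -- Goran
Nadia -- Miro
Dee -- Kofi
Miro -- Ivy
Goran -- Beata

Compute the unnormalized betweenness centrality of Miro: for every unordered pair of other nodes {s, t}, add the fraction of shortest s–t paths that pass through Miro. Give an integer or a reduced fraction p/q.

14/3

Pairs whose geodesics pass through Miro — Goran–Ivy: 2/2; Juno–Ivy: 1; Juno–Kofi: 1/2; Ivy–Beata: 2/3; Ivy–Nadia: 1; Kofi–Nadia: 1/2.
All other pairs contribute 0.
Summing the contributions gives betweenness(Miro) = 14/3.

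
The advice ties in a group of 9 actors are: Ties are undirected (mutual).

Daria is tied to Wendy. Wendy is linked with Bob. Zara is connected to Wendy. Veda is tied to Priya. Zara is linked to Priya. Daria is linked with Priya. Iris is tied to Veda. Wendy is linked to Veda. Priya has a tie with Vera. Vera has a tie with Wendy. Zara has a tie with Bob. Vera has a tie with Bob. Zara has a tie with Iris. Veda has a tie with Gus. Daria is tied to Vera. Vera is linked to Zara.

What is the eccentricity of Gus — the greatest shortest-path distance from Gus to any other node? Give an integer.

Distances from Gus: Bob:3, Daria:3, Iris:2, Priya:2, Veda:1, Vera:3, Wendy:2, Zara:3.
The largest is 3 (to Vera, Zara, Daria, and Bob), so the eccentricity of Gus is 3.

3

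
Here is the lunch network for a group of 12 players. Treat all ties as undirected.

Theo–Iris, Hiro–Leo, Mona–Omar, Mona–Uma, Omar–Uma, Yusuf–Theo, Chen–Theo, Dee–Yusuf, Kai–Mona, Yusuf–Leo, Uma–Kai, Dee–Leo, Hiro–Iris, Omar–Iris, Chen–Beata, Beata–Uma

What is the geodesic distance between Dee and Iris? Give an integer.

3

One shortest route is Dee – Leo – Hiro – Iris, which uses 3 edges, and at distance 2 from Dee we only reach {Hiro, Theo}, which does not include Iris. So d(Dee,Iris) = 3.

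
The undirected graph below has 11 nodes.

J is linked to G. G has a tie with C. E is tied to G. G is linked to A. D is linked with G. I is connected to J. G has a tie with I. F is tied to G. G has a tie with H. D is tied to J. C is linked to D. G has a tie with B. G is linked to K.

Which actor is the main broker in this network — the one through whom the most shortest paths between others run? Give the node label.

Unnormalized betweenness of each node: A:0, B:0, C:0, D:1/2, E:0, F:0, G:41, H:0, I:0, J:1/2, K:0.
G has the largest value, 41, making it the main broker — the node through which the most shortest paths run.

G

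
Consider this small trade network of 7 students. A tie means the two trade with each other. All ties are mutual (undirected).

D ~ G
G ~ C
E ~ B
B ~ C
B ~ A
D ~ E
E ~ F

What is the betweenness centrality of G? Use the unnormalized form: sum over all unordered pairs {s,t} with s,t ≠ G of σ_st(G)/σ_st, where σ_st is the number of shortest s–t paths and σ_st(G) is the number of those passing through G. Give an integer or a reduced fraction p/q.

Pairs whose geodesics pass through G — D–C: 1.
All other pairs contribute 0.
Summing the contributions gives betweenness(G) = 1.

1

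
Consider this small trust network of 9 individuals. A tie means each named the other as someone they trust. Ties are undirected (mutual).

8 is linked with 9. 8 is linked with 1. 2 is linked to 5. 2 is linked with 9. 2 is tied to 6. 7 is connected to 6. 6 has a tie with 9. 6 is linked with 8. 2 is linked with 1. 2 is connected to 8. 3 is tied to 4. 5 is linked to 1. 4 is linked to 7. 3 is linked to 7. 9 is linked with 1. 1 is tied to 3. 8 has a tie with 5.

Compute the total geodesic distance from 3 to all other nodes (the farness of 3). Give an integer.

13

Distances from 3: 1:1, 2:2, 4:1, 5:2, 6:2, 7:1, 8:2, 9:2.
Sum = 1 + 2 + 1 + 2 + 2 + 1 + 2 + 2 = 13.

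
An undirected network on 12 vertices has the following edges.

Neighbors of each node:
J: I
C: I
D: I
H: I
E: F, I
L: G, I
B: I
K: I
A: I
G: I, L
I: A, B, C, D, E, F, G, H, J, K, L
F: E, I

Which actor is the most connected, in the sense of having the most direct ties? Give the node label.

Degrees — A:1, B:1, C:1, D:1, E:2, F:2, G:2, H:1, I:11, J:1, K:1, L:2.
The maximum is 11, attained only by I.

I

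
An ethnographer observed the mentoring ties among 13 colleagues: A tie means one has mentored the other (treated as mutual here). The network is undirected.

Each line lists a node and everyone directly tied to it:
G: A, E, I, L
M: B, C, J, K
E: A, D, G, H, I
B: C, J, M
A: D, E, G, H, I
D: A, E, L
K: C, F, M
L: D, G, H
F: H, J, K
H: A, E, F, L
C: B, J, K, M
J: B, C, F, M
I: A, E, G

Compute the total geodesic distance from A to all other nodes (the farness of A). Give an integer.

Distances from A: B:4, C:4, D:1, E:1, F:2, G:1, H:1, I:1, J:3, K:3, L:2, M:4.
Sum = 4 + 4 + 1 + 1 + 2 + 1 + 1 + 1 + 3 + 3 + 2 + 4 = 27.

27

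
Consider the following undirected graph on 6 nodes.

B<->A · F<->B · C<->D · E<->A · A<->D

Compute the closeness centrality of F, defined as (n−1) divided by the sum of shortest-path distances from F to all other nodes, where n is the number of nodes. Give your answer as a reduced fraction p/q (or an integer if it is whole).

Distances from F: A:2, B:1, C:4, D:3, E:3. Sum = 13.
n = 6, so closeness = 5/13.

5/13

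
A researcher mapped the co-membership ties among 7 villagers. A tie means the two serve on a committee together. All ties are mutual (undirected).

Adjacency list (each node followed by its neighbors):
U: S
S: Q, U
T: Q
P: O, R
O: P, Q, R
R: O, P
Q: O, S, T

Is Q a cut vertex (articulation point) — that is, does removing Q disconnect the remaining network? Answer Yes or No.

Removing Q leaves {T} with no path to {S and U}, so the network splits into 3 components. Q is a cut vertex.

Yes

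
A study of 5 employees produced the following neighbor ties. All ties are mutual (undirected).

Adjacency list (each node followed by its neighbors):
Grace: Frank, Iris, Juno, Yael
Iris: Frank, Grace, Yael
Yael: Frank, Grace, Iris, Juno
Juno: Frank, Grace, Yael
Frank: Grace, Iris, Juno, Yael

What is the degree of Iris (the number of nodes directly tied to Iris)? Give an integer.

3

Iris is directly tied to Frank, Grace, and Yael. That is 3 neighbors, so the degree of Iris is 3.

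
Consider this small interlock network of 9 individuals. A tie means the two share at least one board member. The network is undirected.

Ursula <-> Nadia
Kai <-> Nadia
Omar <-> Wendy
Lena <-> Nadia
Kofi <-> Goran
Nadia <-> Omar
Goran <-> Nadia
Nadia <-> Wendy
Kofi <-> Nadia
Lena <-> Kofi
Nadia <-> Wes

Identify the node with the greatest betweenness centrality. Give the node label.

Nadia

Unnormalized betweenness of each node: Goran:0, Kai:0, Kofi:1/2, Lena:0, Nadia:49/2, Omar:0, Ursula:0, Wendy:0, Wes:0.
Nadia has the largest value, 49/2, making it the main broker — the node through which the most shortest paths run.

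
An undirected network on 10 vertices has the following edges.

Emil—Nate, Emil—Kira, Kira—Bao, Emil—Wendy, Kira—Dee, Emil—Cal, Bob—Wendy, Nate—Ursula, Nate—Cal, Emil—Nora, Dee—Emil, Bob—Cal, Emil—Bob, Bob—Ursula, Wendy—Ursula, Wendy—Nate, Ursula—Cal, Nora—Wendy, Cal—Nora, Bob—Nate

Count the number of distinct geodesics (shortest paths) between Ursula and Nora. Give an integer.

The shortest distance is 2. The length-2 paths are: Ursula–Wendy–Nora; Ursula–Cal–Nora.
That gives 2 distinct shortest paths.

2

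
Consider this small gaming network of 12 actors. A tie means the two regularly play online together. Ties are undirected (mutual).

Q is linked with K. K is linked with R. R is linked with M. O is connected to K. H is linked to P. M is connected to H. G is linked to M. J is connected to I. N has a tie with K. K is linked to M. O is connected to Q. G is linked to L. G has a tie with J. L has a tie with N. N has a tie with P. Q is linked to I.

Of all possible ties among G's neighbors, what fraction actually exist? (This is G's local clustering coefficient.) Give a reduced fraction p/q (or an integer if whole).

0

G's neighbors: J, L, and M (k = 3).
Possible neighbor pairs: C(3,2) = 3. Edges among them: none → e = 0.
Clustering(G) = 0/3 = 0.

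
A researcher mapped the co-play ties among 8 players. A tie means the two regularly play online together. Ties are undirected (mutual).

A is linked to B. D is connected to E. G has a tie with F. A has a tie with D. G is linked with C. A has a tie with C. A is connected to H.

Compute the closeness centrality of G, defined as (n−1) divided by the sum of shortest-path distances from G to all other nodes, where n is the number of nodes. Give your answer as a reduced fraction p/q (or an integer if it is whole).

Distances from G: A:2, B:3, C:1, D:3, E:4, F:1, H:3. Sum = 17.
n = 8, so closeness = 7/17.

7/17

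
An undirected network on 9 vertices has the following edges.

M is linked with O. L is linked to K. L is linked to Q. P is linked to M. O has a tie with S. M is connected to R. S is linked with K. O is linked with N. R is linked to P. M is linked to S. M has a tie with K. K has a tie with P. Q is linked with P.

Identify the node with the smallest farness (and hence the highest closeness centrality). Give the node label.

M

Farness (sum of distances to all others) for each node — K:13, L:18, M:11, N:22, O:15, P:13, Q:18, R:16, S:14.
The smallest farness is 11, for M, so M has the highest closeness.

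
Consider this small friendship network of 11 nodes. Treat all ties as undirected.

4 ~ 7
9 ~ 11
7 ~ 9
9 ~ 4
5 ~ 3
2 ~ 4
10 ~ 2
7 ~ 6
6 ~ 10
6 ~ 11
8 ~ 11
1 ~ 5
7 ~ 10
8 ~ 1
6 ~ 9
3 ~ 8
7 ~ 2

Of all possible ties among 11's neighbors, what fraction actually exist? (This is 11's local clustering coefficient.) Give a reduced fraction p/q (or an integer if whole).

1/3

11's neighbors: 6, 8, and 9 (k = 3).
Possible neighbor pairs: C(3,2) = 3. Edges among them: 6–9 → e = 1.
Clustering(11) = 1/3.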